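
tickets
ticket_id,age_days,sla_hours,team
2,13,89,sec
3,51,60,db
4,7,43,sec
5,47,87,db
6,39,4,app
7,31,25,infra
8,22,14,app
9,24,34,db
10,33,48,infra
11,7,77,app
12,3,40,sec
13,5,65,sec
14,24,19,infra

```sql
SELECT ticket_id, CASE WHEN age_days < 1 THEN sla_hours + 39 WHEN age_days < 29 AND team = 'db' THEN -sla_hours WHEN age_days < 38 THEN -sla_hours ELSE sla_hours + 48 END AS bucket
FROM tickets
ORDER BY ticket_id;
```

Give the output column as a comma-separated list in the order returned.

ticket_id=2: age_days < 38 → -89
ticket_id=3: ELSE → 108
ticket_id=4: age_days < 38 → -43
ticket_id=5: ELSE → 135
ticket_id=6: ELSE → 52
ticket_id=7: age_days < 38 → -25
ticket_id=8: age_days < 38 → -14
ticket_id=9: age_days < 29 AND team = 'db' → -34
ticket_id=10: age_days < 38 → -48
ticket_id=11: age_days < 38 → -77
ticket_id=12: age_days < 38 → -40
ticket_id=13: age_days < 38 → -65
ticket_id=14: age_days < 38 → -19

-89, 108, -43, 135, 52, -25, -14, -34, -48, -77, -40, -65, -19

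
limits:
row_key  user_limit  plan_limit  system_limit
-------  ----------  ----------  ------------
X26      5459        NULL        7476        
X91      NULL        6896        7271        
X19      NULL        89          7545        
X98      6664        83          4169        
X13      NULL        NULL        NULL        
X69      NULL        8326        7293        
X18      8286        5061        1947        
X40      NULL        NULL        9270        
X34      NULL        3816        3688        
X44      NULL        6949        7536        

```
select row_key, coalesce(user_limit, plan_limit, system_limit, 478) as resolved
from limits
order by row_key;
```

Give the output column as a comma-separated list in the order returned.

row_key=X13: user_limit=NULL, plan_limit=NULL, system_limit=NULL, → literal 478 → 478
row_key=X18: user_limit=8286 → 8286
row_key=X19: user_limit=NULL, plan_limit=89 → 89
row_key=X26: user_limit=5459 → 5459
row_key=X34: user_limit=NULL, plan_limit=3816 → 3816
row_key=X40: user_limit=NULL, plan_limit=NULL, system_limit=9270 → 9270
row_key=X44: user_limit=NULL, plan_limit=6949 → 6949
row_key=X69: user_limit=NULL, plan_limit=8326 → 8326
row_key=X91: user_limit=NULL, plan_limit=6896 → 6896
row_key=X98: user_limit=6664 → 6664

478, 8286, 89, 5459, 3816, 9270, 6949, 8326, 6896, 6664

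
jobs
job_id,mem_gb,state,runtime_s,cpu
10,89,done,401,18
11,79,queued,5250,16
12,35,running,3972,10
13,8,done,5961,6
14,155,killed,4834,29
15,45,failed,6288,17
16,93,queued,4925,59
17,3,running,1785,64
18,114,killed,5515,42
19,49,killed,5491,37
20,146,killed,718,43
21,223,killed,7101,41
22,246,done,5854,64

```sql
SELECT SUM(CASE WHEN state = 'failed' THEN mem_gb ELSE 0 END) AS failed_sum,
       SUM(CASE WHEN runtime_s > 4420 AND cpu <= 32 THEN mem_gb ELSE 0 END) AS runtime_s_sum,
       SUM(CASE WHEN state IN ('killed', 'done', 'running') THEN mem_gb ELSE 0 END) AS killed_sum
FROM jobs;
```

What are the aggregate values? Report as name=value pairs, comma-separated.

failed_sum=45, runtime_s_sum=287, killed_sum=1068

[failed_sum: state = 'failed']
job_id=10: ✗
job_id=11: ✗
job_id=12: ✗
job_id=13: ✗
job_id=14: ✗
job_id=15: ✓ → 45
job_id=16: ✗
job_id=17: ✗
job_id=18: ✗
job_id=19: ✗
job_id=20: ✗
job_id=21: ✗
job_id=22: ✗
failed_sum = 45
—
[runtime_s_sum: runtime_s > 4420 AND cpu <= 32]
job_id=10: ✗
job_id=11: ✓ → 79
job_id=12: ✗
job_id=13: ✓ → 8
job_id=14: ✓ → 155
job_id=15: ✓ → 45
job_id=16: ✗
job_id=17: ✗
job_id=18: ✗
job_id=19: ✗
job_id=20: ✗
job_id=21: ✗
job_id=22: ✗
runtime_s_sum = 79 + 8 + 155 + 45 = 287
—
[killed_sum: state IN ('killed', 'done', 'running')]
job_id=10: ✓ → 89
job_id=11: ✗
job_id=12: ✓ → 35
job_id=13: ✓ → 8
job_id=14: ✓ → 155
job_id=15: ✗
job_id=16: ✗
job_id=17: ✓ → 3
job_id=18: ✓ → 114
job_id=19: ✓ → 49
job_id=20: ✓ → 146
job_id=21: ✓ → 223
job_id=22: ✓ → 246
killed_sum = 89 + 35 + 8 + 155 + 3 + 114 + 49 + 146 + 223 + 246 = 1068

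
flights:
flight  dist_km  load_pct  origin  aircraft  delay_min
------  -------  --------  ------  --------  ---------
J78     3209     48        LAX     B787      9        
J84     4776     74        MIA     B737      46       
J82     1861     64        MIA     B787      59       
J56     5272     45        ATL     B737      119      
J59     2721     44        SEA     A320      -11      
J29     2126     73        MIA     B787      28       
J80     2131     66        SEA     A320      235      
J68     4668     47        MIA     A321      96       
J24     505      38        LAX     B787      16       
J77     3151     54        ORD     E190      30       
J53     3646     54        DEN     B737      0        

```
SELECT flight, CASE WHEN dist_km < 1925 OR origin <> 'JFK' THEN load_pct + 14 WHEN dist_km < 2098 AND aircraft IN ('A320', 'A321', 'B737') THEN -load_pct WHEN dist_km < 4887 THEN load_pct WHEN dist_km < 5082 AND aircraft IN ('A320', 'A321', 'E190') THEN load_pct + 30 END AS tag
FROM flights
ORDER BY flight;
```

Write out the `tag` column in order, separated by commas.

52, 87, 68, 59, 58, 61, 68, 62, 80, 78, 88

flight=J24: dist_km < 1925 OR origin <> 'JFK' → 52
flight=J29: dist_km < 1925 OR origin <> 'JFK' → 87
flight=J53: dist_km < 1925 OR origin <> 'JFK' → 68
flight=J56: dist_km < 1925 OR origin <> 'JFK' → 59
flight=J59: dist_km < 1925 OR origin <> 'JFK' → 58
flight=J68: dist_km < 1925 OR origin <> 'JFK' → 61
flight=J77: dist_km < 1925 OR origin <> 'JFK' → 68
flight=J78: dist_km < 1925 OR origin <> 'JFK' → 62
flight=J80: dist_km < 1925 OR origin <> 'JFK' → 80
flight=J82: dist_km < 1925 OR origin <> 'JFK' → 78
flight=J84: dist_km < 1925 OR origin <> 'JFK' → 88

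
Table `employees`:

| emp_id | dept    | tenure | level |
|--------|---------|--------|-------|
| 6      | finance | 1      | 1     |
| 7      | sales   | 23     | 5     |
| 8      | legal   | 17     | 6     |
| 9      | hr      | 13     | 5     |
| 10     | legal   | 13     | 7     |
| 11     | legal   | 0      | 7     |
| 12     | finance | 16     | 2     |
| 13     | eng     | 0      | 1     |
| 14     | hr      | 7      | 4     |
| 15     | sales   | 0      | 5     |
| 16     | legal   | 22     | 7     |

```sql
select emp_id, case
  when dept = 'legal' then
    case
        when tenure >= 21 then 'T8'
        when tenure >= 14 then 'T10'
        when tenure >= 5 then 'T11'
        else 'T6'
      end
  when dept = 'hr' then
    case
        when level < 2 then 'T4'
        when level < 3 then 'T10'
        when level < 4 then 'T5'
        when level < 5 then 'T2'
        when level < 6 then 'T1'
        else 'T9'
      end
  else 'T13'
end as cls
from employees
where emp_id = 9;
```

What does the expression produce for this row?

emp_id = 9: dept=hr, tenure=13, level=5.
dept='hr' → inner[level < 6] → T1

T1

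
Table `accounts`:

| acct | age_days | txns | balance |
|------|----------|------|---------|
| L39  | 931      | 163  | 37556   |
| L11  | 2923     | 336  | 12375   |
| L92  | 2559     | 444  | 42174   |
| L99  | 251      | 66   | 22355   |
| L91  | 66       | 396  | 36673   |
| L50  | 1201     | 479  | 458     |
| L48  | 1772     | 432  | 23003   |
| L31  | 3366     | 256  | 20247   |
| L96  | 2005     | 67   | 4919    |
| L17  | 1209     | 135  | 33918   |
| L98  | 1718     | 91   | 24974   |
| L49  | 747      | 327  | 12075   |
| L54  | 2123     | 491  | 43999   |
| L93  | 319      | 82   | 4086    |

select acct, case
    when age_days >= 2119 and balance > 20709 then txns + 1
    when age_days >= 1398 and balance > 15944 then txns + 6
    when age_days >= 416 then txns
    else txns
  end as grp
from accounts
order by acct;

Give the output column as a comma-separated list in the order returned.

336, 135, 262, 163, 438, 327, 479, 492, 396, 445, 82, 67, 97, 66

acct=L11: age_days >= 416 → 336
acct=L17: age_days >= 416 → 135
acct=L31: age_days >= 1398 and balance > 15944 → 262
acct=L39: age_days >= 416 → 163
acct=L48: age_days >= 1398 and balance > 15944 → 438
acct=L49: age_days >= 416 → 327
acct=L50: age_days >= 416 → 479
acct=L54: age_days >= 2119 and balance > 20709 → 492
acct=L91: ELSE → 396
acct=L92: age_days >= 2119 and balance > 20709 → 445
acct=L93: ELSE → 82
acct=L96: age_days >= 416 → 67
acct=L98: age_days >= 1398 and balance > 15944 → 97
acct=L99: ELSE → 66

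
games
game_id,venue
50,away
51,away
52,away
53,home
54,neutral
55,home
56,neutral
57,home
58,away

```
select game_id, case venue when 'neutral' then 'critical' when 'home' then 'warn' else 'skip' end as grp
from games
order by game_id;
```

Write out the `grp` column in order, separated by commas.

skip, skip, skip, warn, critical, warn, critical, warn, skip

game_id=50: ELSE → skip
game_id=51: ELSE → skip
game_id=52: ELSE → skip
game_id=53: venue='home' → warn
game_id=54: venue='neutral' → critical
game_id=55: venue='home' → warn
game_id=56: venue='neutral' → critical
game_id=57: venue='home' → warn
game_id=58: ELSE → skip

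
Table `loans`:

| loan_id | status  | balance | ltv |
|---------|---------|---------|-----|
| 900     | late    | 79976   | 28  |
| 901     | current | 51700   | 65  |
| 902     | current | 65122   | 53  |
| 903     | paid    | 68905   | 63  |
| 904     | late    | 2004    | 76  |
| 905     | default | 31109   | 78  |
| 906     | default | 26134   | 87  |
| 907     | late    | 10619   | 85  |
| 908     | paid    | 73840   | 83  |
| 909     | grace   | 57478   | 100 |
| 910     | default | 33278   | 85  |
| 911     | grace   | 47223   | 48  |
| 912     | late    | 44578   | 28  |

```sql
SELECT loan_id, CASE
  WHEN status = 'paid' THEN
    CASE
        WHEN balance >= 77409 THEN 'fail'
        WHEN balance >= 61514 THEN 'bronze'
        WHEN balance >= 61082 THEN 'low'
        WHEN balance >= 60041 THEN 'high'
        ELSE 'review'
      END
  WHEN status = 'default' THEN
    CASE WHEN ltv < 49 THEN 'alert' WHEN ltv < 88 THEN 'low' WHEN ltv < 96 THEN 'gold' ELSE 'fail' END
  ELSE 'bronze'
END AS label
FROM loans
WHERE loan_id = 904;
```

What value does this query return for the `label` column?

loan_id = 904: status=late, balance=2004, ltv=76.
status='late' → outer ELSE → bronze

bronze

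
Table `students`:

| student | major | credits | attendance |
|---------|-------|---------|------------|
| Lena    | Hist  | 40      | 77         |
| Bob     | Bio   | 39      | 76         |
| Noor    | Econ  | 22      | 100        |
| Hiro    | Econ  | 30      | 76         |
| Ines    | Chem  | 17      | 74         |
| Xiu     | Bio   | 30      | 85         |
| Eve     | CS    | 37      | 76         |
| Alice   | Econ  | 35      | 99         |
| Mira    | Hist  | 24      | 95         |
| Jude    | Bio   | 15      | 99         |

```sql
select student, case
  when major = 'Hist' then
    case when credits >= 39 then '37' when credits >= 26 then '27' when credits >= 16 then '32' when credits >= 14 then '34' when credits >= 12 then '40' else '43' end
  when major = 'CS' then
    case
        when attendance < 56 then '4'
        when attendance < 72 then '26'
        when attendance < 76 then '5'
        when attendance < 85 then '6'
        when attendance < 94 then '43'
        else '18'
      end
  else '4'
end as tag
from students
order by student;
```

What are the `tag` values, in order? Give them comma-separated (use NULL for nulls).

4, 4, 6, 4, 4, 4, 37, 32, 4, 4

student=Alice: major='Econ' → outer ELSE → 4
student=Bob: major='Bio' → outer ELSE → 4
student=Eve: major='CS' → inner[attendance < 85] → 6
student=Hiro: major='Econ' → outer ELSE → 4
student=Ines: major='Chem' → outer ELSE → 4
student=Jude: major='Bio' → outer ELSE → 4
student=Lena: major='Hist' → inner[credits >= 39] → 37
student=Mira: major='Hist' → inner[credits >= 16] → 32
student=Noor: major='Econ' → outer ELSE → 4
student=Xiu: major='Bio' → outer ELSE → 4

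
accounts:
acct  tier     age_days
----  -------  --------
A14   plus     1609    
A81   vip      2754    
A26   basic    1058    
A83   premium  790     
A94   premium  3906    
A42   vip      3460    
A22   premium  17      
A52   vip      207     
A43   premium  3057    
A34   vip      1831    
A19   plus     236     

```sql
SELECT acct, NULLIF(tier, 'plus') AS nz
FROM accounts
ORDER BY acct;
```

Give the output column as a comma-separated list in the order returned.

NULL, NULL, premium, basic, vip, vip, premium, vip, vip, premium, premium

acct=A14: tier=plus vs plus: equal → NULL
acct=A19: tier=plus vs plus: equal → NULL
acct=A22: tier=premium vs plus: differ → premium
acct=A26: tier=basic vs plus: differ → basic
acct=A34: tier=vip vs plus: differ → vip
acct=A42: tier=vip vs plus: differ → vip
acct=A43: tier=premium vs plus: differ → premium
acct=A52: tier=vip vs plus: differ → vip
acct=A81: tier=vip vs plus: differ → vip
acct=A83: tier=premium vs plus: differ → premium
acct=A94: tier=premium vs plus: differ → premium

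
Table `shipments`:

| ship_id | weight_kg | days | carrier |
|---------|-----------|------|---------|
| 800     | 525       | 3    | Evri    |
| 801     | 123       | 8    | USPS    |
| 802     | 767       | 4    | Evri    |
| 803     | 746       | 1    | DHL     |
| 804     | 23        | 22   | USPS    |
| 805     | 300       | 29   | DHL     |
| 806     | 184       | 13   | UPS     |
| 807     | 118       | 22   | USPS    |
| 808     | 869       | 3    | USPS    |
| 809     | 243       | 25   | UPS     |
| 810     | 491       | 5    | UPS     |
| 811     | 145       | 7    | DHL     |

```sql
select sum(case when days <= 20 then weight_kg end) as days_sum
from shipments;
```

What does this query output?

ship_id=800: ✓ → 525
ship_id=801: ✓ → 123
ship_id=802: ✓ → 767
ship_id=803: ✓ → 746
ship_id=804: ✗
ship_id=805: ✗
ship_id=806: ✓ → 184
ship_id=807: ✗
ship_id=808: ✓ → 869
ship_id=809: ✗
ship_id=810: ✓ → 491
ship_id=811: ✓ → 145
days_sum = 525 + 123 + 767 + 746 + 184 + 869 + 491 + 145 = 3850

3850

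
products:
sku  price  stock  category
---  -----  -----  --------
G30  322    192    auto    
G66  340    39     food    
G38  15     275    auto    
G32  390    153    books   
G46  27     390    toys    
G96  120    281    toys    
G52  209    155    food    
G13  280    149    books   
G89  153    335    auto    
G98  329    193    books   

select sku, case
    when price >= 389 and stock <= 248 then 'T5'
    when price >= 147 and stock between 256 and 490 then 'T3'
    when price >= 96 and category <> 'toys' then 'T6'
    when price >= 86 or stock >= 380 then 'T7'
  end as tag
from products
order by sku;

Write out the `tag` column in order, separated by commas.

T6, T6, T5, NULL, T7, T6, T6, T3, T7, T6

sku=G13: price >= 96 and category <> 'toys' → T6
sku=G30: price >= 96 and category <> 'toys' → T6
sku=G32: price >= 389 and stock <= 248 → T5
sku=G38: (no match → NULL) → NULL
sku=G46: price >= 86 or stock >= 380 → T7
sku=G52: price >= 96 and category <> 'toys' → T6
sku=G66: price >= 96 and category <> 'toys' → T6
sku=G89: price >= 147 and stock between 256 and 490 → T3
sku=G96: price >= 86 or stock >= 380 → T7
sku=G98: price >= 96 and category <> 'toys' → T6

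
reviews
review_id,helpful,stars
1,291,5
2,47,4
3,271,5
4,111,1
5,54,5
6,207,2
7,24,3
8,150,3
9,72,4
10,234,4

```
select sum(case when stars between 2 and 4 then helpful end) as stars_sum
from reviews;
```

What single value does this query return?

review_id=1: ✗
review_id=2: ✓ → 47
review_id=3: ✗
review_id=4: ✗
review_id=5: ✗
review_id=6: ✓ → 207
review_id=7: ✓ → 24
review_id=8: ✓ → 150
review_id=9: ✓ → 72
review_id=10: ✓ → 234
stars_sum = 47 + 207 + 24 + 150 + 72 + 234 = 734

734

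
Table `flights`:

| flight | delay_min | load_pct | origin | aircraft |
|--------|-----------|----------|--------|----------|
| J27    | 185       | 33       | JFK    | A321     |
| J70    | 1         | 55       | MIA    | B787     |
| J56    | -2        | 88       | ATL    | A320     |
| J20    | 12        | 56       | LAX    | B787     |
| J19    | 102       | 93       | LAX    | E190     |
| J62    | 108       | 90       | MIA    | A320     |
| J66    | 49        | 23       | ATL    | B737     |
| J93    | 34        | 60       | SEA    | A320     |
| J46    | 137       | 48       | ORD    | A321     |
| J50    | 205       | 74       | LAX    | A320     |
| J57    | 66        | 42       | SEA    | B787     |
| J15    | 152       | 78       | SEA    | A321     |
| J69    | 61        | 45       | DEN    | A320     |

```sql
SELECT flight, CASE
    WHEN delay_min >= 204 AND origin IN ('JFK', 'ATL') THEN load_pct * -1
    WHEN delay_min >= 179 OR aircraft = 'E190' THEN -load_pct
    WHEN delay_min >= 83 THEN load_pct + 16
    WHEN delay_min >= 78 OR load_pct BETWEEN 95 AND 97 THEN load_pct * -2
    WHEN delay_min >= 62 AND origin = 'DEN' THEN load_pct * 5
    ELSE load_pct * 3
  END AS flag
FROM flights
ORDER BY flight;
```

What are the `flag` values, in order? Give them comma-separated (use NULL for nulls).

94, -93, 168, -33, 64, -74, 264, 126, 106, 69, 135, 165, 180

flight=J15: delay_min >= 83 → 94
flight=J19: delay_min >= 179 OR aircraft = 'E190' → -93
flight=J20: ELSE → 168
flight=J27: delay_min >= 179 OR aircraft = 'E190' → -33
flight=J46: delay_min >= 83 → 64
flight=J50: delay_min >= 179 OR aircraft = 'E190' → -74
flight=J56: ELSE → 264
flight=J57: ELSE → 126
flight=J62: delay_min >= 83 → 106
flight=J66: ELSE → 69
flight=J69: ELSE → 135
flight=J70: ELSE → 165
flight=J93: ELSE → 180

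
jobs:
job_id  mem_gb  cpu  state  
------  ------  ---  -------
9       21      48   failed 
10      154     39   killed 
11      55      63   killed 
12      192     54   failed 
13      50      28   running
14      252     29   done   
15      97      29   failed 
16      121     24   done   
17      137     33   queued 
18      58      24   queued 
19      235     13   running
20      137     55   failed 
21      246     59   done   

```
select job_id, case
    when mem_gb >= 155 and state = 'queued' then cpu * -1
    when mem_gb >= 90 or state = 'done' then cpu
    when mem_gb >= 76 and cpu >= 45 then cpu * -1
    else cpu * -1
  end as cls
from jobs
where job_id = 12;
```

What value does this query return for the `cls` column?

job_id = 12: mem_gb=192, cpu=54, state=failed.
mem_gb >= 155 and state = 'queued' → false
mem_gb >= 90 or state = 'done' → true → 54

54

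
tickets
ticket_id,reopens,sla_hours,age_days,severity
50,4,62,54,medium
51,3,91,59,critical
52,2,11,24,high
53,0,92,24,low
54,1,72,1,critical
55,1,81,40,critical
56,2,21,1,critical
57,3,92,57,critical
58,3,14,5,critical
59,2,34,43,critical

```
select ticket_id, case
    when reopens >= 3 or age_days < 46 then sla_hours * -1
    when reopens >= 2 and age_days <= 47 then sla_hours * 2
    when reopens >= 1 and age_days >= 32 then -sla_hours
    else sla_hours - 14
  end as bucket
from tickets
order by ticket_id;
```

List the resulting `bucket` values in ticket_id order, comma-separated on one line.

-62, -91, -11, -92, -72, -81, -21, -92, -14, -34

ticket_id=50: reopens >= 3 or age_days < 46 → -62
ticket_id=51: reopens >= 3 or age_days < 46 → -91
ticket_id=52: reopens >= 3 or age_days < 46 → -11
ticket_id=53: reopens >= 3 or age_days < 46 → -92
ticket_id=54: reopens >= 3 or age_days < 46 → -72
ticket_id=55: reopens >= 3 or age_days < 46 → -81
ticket_id=56: reopens >= 3 or age_days < 46 → -21
ticket_id=57: reopens >= 3 or age_days < 46 → -92
ticket_id=58: reopens >= 3 or age_days < 46 → -14
ticket_id=59: reopens >= 3 or age_days < 46 → -34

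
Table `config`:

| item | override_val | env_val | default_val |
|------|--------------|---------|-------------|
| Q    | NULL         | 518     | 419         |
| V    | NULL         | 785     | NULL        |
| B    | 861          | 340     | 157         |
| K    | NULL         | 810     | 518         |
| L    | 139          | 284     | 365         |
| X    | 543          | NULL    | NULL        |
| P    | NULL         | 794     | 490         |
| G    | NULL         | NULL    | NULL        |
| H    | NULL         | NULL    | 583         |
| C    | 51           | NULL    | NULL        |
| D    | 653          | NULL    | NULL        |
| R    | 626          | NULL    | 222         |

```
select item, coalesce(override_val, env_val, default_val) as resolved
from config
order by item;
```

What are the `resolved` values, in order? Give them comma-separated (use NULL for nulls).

861, 51, 653, NULL, 583, 810, 139, 794, 518, 626, 785, 543

item=B: override_val=861 → 861
item=C: override_val=51 → 51
item=D: override_val=653 → 653
item=G: override_val=NULL, env_val=NULL, default_val=NULL (all NULL) → NULL
item=H: override_val=NULL, env_val=NULL, default_val=583 → 583
item=K: override_val=NULL, env_val=810 → 810
item=L: override_val=139 → 139
item=P: override_val=NULL, env_val=794 → 794
item=Q: override_val=NULL, env_val=518 → 518
item=R: override_val=626 → 626
item=V: override_val=NULL, env_val=785 → 785
item=X: override_val=543 → 543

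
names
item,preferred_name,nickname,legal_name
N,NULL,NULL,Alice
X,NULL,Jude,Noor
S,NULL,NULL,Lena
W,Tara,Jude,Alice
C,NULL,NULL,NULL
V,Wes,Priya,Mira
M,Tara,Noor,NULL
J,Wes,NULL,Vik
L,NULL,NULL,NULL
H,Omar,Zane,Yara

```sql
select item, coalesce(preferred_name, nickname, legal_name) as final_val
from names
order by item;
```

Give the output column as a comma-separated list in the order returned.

NULL, Omar, Wes, NULL, Tara, Alice, Lena, Wes, Tara, Jude

item=C: preferred_name=NULL, nickname=NULL, legal_name=NULL (all NULL) → NULL
item=H: preferred_name=Omar → Omar
item=J: preferred_name=Wes → Wes
item=L: preferred_name=NULL, nickname=NULL, legal_name=NULL (all NULL) → NULL
item=M: preferred_name=Tara → Tara
item=N: preferred_name=NULL, nickname=NULL, legal_name=Alice → Alice
item=S: preferred_name=NULL, nickname=NULL, legal_name=Lena → Lena
item=V: preferred_name=Wes → Wes
item=W: preferred_name=Tara → Tara
item=X: preferred_name=NULL, nickname=Jude → Jude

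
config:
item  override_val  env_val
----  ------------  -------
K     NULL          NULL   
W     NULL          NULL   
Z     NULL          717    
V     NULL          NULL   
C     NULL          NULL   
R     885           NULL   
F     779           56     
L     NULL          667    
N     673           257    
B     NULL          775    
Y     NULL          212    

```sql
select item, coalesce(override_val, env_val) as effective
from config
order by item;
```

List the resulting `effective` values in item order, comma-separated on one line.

item=B: override_val=NULL, env_val=775 → 775
item=C: override_val=NULL, env_val=NULL (all NULL) → NULL
item=F: override_val=779 → 779
item=K: override_val=NULL, env_val=NULL (all NULL) → NULL
item=L: override_val=NULL, env_val=667 → 667
item=N: override_val=673 → 673
item=R: override_val=885 → 885
item=V: override_val=NULL, env_val=NULL (all NULL) → NULL
item=W: override_val=NULL, env_val=NULL (all NULL) → NULL
item=Y: override_val=NULL, env_val=212 → 212
item=Z: override_val=NULL, env_val=717 → 717

775, NULL, 779, NULL, 667, 673, 885, NULL, NULL, 212, 717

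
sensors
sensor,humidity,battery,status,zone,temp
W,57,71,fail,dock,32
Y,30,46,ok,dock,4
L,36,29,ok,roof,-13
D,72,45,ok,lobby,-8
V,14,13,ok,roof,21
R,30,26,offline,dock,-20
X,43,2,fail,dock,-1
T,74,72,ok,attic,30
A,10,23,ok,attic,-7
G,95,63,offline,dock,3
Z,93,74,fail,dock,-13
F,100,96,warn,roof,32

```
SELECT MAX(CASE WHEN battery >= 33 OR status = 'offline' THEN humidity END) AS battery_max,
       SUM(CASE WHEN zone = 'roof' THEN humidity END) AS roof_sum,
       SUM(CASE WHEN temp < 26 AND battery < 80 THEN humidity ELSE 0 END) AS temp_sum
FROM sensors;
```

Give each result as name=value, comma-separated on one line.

[battery_max: battery >= 33 OR status = 'offline']
sensor=W: ✓ → 57
sensor=Y: ✓ → 30
sensor=L: ✗
sensor=D: ✓ → 72
sensor=V: ✗
sensor=R: ✓ → 30
sensor=X: ✗
sensor=T: ✓ → 74
sensor=A: ✗
sensor=G: ✓ → 95
sensor=Z: ✓ → 93
sensor=F: ✓ → 100
battery_max = MAX(57, 30, 72, 30, 74, 95, 93, 100) = 100
—
[roof_sum: zone = 'roof']
sensor=W: ✗
sensor=Y: ✗
sensor=L: ✓ → 36
sensor=D: ✗
sensor=V: ✓ → 14
sensor=R: ✗
sensor=X: ✗
sensor=T: ✗
sensor=A: ✗
sensor=G: ✗
sensor=Z: ✗
sensor=F: ✓ → 100
roof_sum = 36 + 14 + 100 = 150
—
[temp_sum: temp < 26 AND battery < 80]
sensor=W: ✗
sensor=Y: ✓ → 30
sensor=L: ✓ → 36
sensor=D: ✓ → 72
sensor=V: ✓ → 14
sensor=R: ✓ → 30
sensor=X: ✓ → 43
sensor=T: ✗
sensor=A: ✓ → 10
sensor=G: ✓ → 95
sensor=Z: ✓ → 93
sensor=F: ✗
temp_sum = 30 + 36 + 72 + 14 + 30 + 43 + 10 + 95 + 93 = 423

battery_max=100, roof_sum=150, temp_sum=423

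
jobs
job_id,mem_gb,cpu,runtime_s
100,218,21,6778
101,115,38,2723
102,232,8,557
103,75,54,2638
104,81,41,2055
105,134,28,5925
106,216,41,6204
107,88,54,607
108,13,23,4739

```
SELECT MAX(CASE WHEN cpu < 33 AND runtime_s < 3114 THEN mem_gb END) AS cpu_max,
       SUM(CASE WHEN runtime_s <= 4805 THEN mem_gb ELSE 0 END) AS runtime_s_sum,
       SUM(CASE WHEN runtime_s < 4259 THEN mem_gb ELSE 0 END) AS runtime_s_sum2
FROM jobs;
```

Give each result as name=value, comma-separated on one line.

[cpu_max: cpu < 33 AND runtime_s < 3114]
job_id=100: ✗
job_id=101: ✗
job_id=102: ✓ → 232
job_id=103: ✗
job_id=104: ✗
job_id=105: ✗
job_id=106: ✗
job_id=107: ✗
job_id=108: ✗
cpu_max = MAX(232) = 232
—
[runtime_s_sum: runtime_s <= 4805]
job_id=100: ✗
job_id=101: ✓ → 115
job_id=102: ✓ → 232
job_id=103: ✓ → 75
job_id=104: ✓ → 81
job_id=105: ✗
job_id=106: ✗
job_id=107: ✓ → 88
job_id=108: ✓ → 13
runtime_s_sum = 115 + 232 + 75 + 81 + 88 + 13 = 604
—
[runtime_s_sum2: runtime_s < 4259]
job_id=100: ✗
job_id=101: ✓ → 115
job_id=102: ✓ → 232
job_id=103: ✓ → 75
job_id=104: ✓ → 81
job_id=105: ✗
job_id=106: ✗
job_id=107: ✓ → 88
job_id=108: ✗
runtime_s_sum2 = 115 + 232 + 75 + 81 + 88 = 591

cpu_max=232, runtime_s_sum=604, runtime_s_sum2=591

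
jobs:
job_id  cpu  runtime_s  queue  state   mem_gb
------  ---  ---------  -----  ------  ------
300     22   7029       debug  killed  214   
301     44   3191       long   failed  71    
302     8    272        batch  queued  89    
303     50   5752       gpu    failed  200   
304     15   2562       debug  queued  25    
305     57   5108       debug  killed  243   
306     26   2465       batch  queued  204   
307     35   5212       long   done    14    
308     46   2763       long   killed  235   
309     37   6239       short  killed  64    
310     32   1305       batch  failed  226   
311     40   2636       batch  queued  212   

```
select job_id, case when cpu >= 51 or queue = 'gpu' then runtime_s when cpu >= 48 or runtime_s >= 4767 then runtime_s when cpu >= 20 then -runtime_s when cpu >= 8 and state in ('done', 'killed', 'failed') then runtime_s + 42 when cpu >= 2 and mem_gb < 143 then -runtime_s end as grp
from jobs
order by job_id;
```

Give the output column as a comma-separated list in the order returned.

job_id=300: cpu >= 48 or runtime_s >= 4767 → 7029
job_id=301: cpu >= 20 → -3191
job_id=302: cpu >= 2 and mem_gb < 143 → -272
job_id=303: cpu >= 51 or queue = 'gpu' → 5752
job_id=304: cpu >= 2 and mem_gb < 143 → -2562
job_id=305: cpu >= 51 or queue = 'gpu' → 5108
job_id=306: cpu >= 20 → -2465
job_id=307: cpu >= 48 or runtime_s >= 4767 → 5212
job_id=308: cpu >= 20 → -2763
job_id=309: cpu >= 48 or runtime_s >= 4767 → 6239
job_id=310: cpu >= 20 → -1305
job_id=311: cpu >= 20 → -2636

7029, -3191, -272, 5752, -2562, 5108, -2465, 5212, -2763, 6239, -1305, -2636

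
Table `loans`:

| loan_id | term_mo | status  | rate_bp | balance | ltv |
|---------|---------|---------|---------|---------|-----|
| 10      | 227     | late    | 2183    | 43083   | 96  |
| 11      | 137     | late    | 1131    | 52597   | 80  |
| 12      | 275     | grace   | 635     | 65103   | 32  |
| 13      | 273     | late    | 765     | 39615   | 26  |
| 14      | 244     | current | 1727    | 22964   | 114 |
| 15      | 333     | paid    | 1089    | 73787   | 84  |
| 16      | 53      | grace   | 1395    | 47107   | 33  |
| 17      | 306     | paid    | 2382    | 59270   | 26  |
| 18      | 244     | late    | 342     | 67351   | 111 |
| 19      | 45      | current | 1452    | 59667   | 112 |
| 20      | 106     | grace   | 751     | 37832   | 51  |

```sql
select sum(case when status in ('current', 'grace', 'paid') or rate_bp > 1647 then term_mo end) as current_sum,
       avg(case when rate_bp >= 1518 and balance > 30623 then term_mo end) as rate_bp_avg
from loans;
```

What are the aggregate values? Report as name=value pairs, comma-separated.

[current_sum: status in ('current', 'grace', 'paid') or rate_bp > 1647]
loan_id=10: ✓ → 227
loan_id=11: ✗
loan_id=12: ✓ → 275
loan_id=13: ✗
loan_id=14: ✓ → 244
loan_id=15: ✓ → 333
loan_id=16: ✓ → 53
loan_id=17: ✓ → 306
loan_id=18: ✗
loan_id=19: ✓ → 45
loan_id=20: ✓ → 106
current_sum = 227 + 275 + 244 + 333 + 53 + 306 + 45 + 106 = 1589
—
[rate_bp_avg: rate_bp >= 1518 and balance > 30623]
loan_id=10: ✓ → 227
loan_id=11: ✗
loan_id=12: ✗
loan_id=13: ✗
loan_id=14: ✗
loan_id=15: ✗
loan_id=16: ✗
loan_id=17: ✓ → 306
loan_id=18: ✗
loan_id=19: ✗
loan_id=20: ✗
rate_bp_avg = (227 + 306) / 2 = 266.5

current_sum=1589, rate_bp_avg=266.5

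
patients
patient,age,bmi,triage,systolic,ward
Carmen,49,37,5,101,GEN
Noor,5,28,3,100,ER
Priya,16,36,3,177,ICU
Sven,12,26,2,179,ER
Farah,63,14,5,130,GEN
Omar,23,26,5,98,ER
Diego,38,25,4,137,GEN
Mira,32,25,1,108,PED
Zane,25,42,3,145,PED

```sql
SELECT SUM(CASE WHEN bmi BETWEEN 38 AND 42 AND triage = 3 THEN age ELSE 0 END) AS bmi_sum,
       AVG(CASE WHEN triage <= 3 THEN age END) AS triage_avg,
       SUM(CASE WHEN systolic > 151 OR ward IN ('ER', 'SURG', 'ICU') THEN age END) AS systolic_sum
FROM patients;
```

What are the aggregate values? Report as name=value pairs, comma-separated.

bmi_sum=25, triage_avg=18, systolic_sum=56

[bmi_sum: bmi BETWEEN 38 AND 42 AND triage = 3]
patient=Carmen: ✗
patient=Noor: ✗
patient=Priya: ✗
patient=Sven: ✗
patient=Farah: ✗
patient=Omar: ✗
patient=Diego: ✗
patient=Mira: ✗
patient=Zane: ✓ → 25
bmi_sum = 25
—
[triage_avg: triage <= 3]
patient=Carmen: ✗
patient=Noor: ✓ → 5
patient=Priya: ✓ → 16
patient=Sven: ✓ → 12
patient=Farah: ✗
patient=Omar: ✗
patient=Diego: ✗
patient=Mira: ✓ → 32
patient=Zane: ✓ → 25
triage_avg = (5 + 16 + 12 + 32 + 25) / 5 = 18
—
[systolic_sum: systolic > 151 OR ward IN ('ER', 'SURG', 'ICU')]
patient=Carmen: ✗
patient=Noor: ✓ → 5
patient=Priya: ✓ → 16
patient=Sven: ✓ → 12
patient=Farah: ✗
patient=Omar: ✓ → 23
patient=Diego: ✗
patient=Mira: ✗
patient=Zane: ✗
systolic_sum = 5 + 16 + 12 + 23 = 56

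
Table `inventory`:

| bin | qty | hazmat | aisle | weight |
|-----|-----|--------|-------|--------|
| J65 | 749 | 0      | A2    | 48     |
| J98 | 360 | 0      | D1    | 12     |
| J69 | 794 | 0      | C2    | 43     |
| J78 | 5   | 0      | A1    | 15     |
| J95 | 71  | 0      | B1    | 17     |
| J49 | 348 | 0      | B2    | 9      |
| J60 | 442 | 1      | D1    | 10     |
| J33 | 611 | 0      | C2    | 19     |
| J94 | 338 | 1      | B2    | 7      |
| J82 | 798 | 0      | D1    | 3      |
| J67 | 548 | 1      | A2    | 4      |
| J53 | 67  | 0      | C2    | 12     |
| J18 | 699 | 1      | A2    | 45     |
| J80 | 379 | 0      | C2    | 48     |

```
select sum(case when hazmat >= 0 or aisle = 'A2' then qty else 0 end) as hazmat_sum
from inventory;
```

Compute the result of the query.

bin=J65: ✓ → 749
bin=J98: ✓ → 360
bin=J69: ✓ → 794
bin=J78: ✓ → 5
bin=J95: ✓ → 71
bin=J49: ✓ → 348
bin=J60: ✓ → 442
bin=J33: ✓ → 611
bin=J94: ✓ → 338
bin=J82: ✓ → 798
bin=J67: ✓ → 548
bin=J53: ✓ → 67
bin=J18: ✓ → 699
bin=J80: ✓ → 379
hazmat_sum = 749 + 360 + 794 + 5 + 71 + 348 + 442 + 611 + 338 + 798 + 548 + 67 + 699 + 379 = 6209

6209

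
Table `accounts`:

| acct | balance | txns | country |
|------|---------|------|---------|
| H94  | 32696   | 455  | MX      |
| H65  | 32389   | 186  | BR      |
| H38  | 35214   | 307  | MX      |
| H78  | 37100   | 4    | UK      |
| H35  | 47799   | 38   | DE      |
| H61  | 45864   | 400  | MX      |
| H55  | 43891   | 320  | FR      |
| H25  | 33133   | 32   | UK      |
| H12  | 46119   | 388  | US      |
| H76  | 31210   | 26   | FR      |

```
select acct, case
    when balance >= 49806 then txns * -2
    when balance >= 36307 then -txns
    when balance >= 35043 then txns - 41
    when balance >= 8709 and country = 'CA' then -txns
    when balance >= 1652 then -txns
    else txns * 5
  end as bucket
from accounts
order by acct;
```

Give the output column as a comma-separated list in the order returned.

-388, -32, -38, 266, -320, -400, -186, -26, -4, -455

acct=H12: balance >= 36307 → -388
acct=H25: balance >= 1652 → -32
acct=H35: balance >= 36307 → -38
acct=H38: balance >= 35043 → 266
acct=H55: balance >= 36307 → -320
acct=H61: balance >= 36307 → -400
acct=H65: balance >= 1652 → -186
acct=H76: balance >= 1652 → -26
acct=H78: balance >= 36307 → -4
acct=H94: balance >= 1652 → -455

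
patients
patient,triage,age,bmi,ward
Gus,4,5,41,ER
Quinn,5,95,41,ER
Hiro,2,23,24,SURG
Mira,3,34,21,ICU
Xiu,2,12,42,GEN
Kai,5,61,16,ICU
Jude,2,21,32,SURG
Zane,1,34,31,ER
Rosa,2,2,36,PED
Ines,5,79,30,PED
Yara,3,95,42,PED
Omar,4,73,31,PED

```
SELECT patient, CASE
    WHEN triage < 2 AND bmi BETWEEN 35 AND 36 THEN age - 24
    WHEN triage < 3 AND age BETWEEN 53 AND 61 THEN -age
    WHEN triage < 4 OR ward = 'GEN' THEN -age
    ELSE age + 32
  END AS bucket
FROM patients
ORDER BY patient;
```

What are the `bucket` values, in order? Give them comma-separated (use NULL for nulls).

patient=Gus: ELSE → 37
patient=Hiro: triage < 4 OR ward = 'GEN' → -23
patient=Ines: ELSE → 111
patient=Jude: triage < 4 OR ward = 'GEN' → -21
patient=Kai: ELSE → 93
patient=Mira: triage < 4 OR ward = 'GEN' → -34
patient=Omar: ELSE → 105
patient=Quinn: ELSE → 127
patient=Rosa: triage < 4 OR ward = 'GEN' → -2
patient=Xiu: triage < 4 OR ward = 'GEN' → -12
patient=Yara: triage < 4 OR ward = 'GEN' → -95
patient=Zane: triage < 4 OR ward = 'GEN' → -34

37, -23, 111, -21, 93, -34, 105, 127, -2, -12, -95, -34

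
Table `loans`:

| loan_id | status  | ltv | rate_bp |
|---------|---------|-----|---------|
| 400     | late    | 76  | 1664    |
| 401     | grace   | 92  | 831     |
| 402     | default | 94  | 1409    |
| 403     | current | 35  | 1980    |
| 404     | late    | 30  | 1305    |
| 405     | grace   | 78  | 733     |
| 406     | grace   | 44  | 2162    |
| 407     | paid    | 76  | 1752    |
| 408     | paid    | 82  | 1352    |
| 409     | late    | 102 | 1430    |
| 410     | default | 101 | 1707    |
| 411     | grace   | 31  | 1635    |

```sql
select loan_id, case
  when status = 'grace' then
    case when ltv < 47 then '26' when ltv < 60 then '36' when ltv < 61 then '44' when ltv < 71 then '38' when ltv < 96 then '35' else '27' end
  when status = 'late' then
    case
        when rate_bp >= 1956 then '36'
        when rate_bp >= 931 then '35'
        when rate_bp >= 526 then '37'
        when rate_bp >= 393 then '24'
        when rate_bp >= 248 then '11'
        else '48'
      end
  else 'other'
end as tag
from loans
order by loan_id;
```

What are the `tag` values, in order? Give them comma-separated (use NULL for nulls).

loan_id=400: status='late' → inner[rate_bp >= 931] → 35
loan_id=401: status='grace' → inner[ltv < 96] → 35
loan_id=402: status='default' → outer ELSE → other
loan_id=403: status='current' → outer ELSE → other
loan_id=404: status='late' → inner[rate_bp >= 931] → 35
loan_id=405: status='grace' → inner[ltv < 96] → 35
loan_id=406: status='grace' → inner[ltv < 47] → 26
loan_id=407: status='paid' → outer ELSE → other
loan_id=408: status='paid' → outer ELSE → other
loan_id=409: status='late' → inner[rate_bp >= 931] → 35
loan_id=410: status='default' → outer ELSE → other
loan_id=411: status='grace' → inner[ltv < 47] → 26

35, 35, other, other, 35, 35, 26, other, other, 35, other, 26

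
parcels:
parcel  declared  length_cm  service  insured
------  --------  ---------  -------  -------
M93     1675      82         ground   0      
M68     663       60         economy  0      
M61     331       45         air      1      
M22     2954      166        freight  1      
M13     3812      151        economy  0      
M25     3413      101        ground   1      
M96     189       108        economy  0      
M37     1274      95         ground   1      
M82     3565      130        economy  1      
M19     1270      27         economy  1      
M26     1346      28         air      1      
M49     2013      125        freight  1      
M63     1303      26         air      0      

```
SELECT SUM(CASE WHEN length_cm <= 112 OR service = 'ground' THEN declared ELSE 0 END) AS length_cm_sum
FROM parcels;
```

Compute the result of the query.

11464

parcel=M93: ✓ → 1675
parcel=M68: ✓ → 663
parcel=M61: ✓ → 331
parcel=M22: ✗
parcel=M13: ✗
parcel=M25: ✓ → 3413
parcel=M96: ✓ → 189
parcel=M37: ✓ → 1274
parcel=M82: ✗
parcel=M19: ✓ → 1270
parcel=M26: ✓ → 1346
parcel=M49: ✗
parcel=M63: ✓ → 1303
length_cm_sum = 1675 + 663 + 331 + 3413 + 189 + 1274 + 1270 + 1346 + 1303 = 11464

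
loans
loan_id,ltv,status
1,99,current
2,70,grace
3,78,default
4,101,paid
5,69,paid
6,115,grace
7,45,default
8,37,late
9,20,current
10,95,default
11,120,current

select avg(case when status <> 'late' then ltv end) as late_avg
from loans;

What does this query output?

81.2

loan_id=1: ✓ → 99
loan_id=2: ✓ → 70
loan_id=3: ✓ → 78
loan_id=4: ✓ → 101
loan_id=5: ✓ → 69
loan_id=6: ✓ → 115
loan_id=7: ✓ → 45
loan_id=8: ✗
loan_id=9: ✓ → 20
loan_id=10: ✓ → 95
loan_id=11: ✓ → 120
late_avg = (99 + 70 + 78 + 101 + 69 + 115 + 45 + 20 + 95 + 120) / 10 = 81.2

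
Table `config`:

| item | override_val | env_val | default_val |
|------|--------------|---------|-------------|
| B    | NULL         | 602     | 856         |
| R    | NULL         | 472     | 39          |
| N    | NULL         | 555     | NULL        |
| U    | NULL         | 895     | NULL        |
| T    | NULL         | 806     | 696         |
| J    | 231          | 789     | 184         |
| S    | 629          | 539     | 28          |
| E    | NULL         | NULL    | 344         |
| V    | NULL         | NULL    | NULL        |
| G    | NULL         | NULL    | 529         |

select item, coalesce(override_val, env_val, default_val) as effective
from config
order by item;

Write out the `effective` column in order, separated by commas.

602, 344, 529, 231, 555, 472, 629, 806, 895, NULL

item=B: override_val=NULL, env_val=602 → 602
item=E: override_val=NULL, env_val=NULL, default_val=344 → 344
item=G: override_val=NULL, env_val=NULL, default_val=529 → 529
item=J: override_val=231 → 231
item=N: override_val=NULL, env_val=555 → 555
item=R: override_val=NULL, env_val=472 → 472
item=S: override_val=629 → 629
item=T: override_val=NULL, env_val=806 → 806
item=U: override_val=NULL, env_val=895 → 895
item=V: override_val=NULL, env_val=NULL, default_val=NULL (all NULL) → NULL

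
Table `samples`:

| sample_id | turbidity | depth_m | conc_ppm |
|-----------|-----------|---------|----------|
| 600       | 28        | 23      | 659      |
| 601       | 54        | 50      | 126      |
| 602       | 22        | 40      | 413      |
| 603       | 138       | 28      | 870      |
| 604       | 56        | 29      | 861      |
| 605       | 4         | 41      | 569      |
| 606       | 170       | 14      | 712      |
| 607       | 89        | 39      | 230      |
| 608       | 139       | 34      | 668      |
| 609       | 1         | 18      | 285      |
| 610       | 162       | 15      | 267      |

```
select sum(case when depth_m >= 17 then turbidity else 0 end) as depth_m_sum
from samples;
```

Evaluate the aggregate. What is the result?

531

sample_id=600: ✓ → 28
sample_id=601: ✓ → 54
sample_id=602: ✓ → 22
sample_id=603: ✓ → 138
sample_id=604: ✓ → 56
sample_id=605: ✓ → 4
sample_id=606: ✗
sample_id=607: ✓ → 89
sample_id=608: ✓ → 139
sample_id=609: ✓ → 1
sample_id=610: ✗
depth_m_sum = 28 + 54 + 22 + 138 + 56 + 4 + 89 + 139 + 1 = 531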